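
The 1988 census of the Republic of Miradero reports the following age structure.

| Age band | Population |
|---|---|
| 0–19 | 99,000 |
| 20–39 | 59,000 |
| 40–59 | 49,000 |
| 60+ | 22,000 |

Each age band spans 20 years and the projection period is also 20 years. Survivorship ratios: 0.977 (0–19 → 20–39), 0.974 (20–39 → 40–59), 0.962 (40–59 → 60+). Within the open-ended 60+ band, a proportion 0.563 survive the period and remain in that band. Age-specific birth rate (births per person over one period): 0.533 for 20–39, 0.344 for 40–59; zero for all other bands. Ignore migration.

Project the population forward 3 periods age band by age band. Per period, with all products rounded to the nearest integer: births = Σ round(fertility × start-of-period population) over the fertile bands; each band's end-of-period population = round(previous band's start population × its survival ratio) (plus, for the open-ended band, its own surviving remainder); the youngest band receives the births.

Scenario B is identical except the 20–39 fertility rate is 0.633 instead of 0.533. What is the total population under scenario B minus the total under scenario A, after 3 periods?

Call the bands 1 to 4, youngest first.
— Period 1 —
Births: 59000 * 0.533 = 31447 ; 49000 * 0.344 = 16856 ⇒ total 48303
Band 2: 99000 * 0.977 = 96723
Band 3: 59000 * 0.974 = 57466
Band 4: 49000 * 0.962 + 22000 * 0.563 = 47138 + 12386 = 59524
→ [48303, 96723, 57466, 59524]
— Period 2 —
Births: 96723 * 0.533 = 51553 ; 57466 * 0.344 = 19768 ⇒ total 71321
Band 2: 48303 * 0.977 = 47192
Band 3: 96723 * 0.974 = 94208
Band 4: 57466 * 0.962 + 59524 * 0.563 = 55282 + 33512 = 88794
→ [71321, 47192, 94208, 88794]
— Period 3 —
Births: 47192 * 0.533 = 25153 ; 94208 * 0.344 = 32408 ⇒ total 57561
Band 2: 71321 * 0.977 = 69681
Band 3: 47192 * 0.974 = 45965
Band 4: 94208 * 0.962 + 88794 * 0.563 = 90628 + 49991 = 140619
→ [57561, 69681, 45965, 140619]
Scenario A total after 3 periods: 313826
Scenario B projection —
— Period 1 —
Births: 59000 * 0.633 = 37347 ; 49000 * 0.344 = 16856 ⇒ total 54203
Band 2: 99000 * 0.977 = 96723
Band 3: 59000 * 0.974 = 57466
Band 4: 49000 * 0.962 + 22000 * 0.563 = 47138 + 12386 = 59524
→ [54203, 96723, 57466, 59524]
— Period 2 —
Births: 96723 * 0.633 = 61226 ; 57466 * 0.344 = 19768 ⇒ total 80994
Band 2: 54203 * 0.977 = 52956
Band 3: 96723 * 0.974 = 94208
Band 4: 57466 * 0.962 + 59524 * 0.563 = 55282 + 33512 = 88794
→ [80994, 52956, 94208, 88794]
— Period 3 —
Births: 52956 * 0.633 = 33521 ; 94208 * 0.344 = 32408 ⇒ total 65929
Band 2: 80994 * 0.977 = 79131
Band 3: 52956 * 0.974 = 51579
Band 4: 94208 * 0.962 + 88794 * 0.563 = 90628 + 49991 = 140619
→ [65929, 79131, 51579, 140619]
Scenario B total after 3 periods: 337258
Difference B − A = 337258 − 313826 = 23432

23432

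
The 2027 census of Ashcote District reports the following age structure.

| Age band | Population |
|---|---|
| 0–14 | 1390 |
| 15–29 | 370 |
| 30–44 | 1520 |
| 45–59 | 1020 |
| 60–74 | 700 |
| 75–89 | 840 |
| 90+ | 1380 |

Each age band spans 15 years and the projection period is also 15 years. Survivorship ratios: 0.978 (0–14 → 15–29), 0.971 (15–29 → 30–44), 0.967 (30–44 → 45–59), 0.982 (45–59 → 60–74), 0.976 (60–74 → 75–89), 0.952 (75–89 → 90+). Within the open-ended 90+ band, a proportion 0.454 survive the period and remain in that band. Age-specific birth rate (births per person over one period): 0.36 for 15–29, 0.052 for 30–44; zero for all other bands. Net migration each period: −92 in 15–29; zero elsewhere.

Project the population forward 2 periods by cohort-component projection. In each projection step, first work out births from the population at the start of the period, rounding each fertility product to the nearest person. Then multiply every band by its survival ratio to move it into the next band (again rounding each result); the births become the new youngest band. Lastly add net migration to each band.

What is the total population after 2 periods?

5887

[period 1]
Births: 370 * 0.36 = 133, 1520 * 0.052 = 79 → 212
15–29: 1390 * 0.978 = 1359
30–44: 370 * 0.971 = 359
45–59: 1520 * 0.967 = 1470
60–74: 1020 * 0.982 = 1002
75–89: 700 * 0.976 = 683
90+: 840 * 0.952 + 1380 * 0.454 = 800 + 627 = 1427
Net migration: 15–29 − 92 → 1267
→ [212, 1267, 359, 1470, 1002, 683, 1427]
[period 2]
Births: 1267 * 0.36 = 456, 359 * 0.052 = 19 → 475
15–29: 212 * 0.978 = 207
30–44: 1267 * 0.971 = 1230
45–59: 359 * 0.967 = 347
60–74: 1470 * 0.982 = 1444
75–89: 1002 * 0.976 = 978
90+: 683 * 0.952 + 1427 * 0.454 = 650 + 648 = 1298
Net migration: 15–29 − 92 → 115
→ [475, 115, 1230, 347, 1444, 978, 1298]
Total after period 2: 475 + 115 + 1230 + 347 + 1444 + 978 + 1298 = 5887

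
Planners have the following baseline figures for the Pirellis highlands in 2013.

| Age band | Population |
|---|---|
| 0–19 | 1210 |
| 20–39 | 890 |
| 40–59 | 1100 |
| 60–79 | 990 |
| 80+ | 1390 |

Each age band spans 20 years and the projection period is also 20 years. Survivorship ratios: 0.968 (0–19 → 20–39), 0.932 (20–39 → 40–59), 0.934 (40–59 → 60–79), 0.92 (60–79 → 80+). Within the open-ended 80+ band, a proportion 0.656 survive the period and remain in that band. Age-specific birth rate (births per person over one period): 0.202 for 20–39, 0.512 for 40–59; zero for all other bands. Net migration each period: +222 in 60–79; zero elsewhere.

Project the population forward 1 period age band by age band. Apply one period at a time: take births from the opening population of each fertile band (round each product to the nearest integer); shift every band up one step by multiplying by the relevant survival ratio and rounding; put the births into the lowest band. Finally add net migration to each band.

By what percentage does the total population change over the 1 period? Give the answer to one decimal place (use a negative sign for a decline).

Period 1:
Births: 890 × 0.202 = 180, 1100 × 0.512 = 563 → 743
20–39: 1210 × 0.968 = 1171
40–59: 890 × 0.932 = 829
60–79: 1100 × 0.934 = 1027
80+: 990 × 0.92 + 1390 × 0.656 = 911 + 912 = 1823
Net migration: 60–79 + 222 → 1249
→ [743, 1171, 829, 1249, 1823]
Total: 5580 → 5815; change = 235; percentage change = 4.2%

4.2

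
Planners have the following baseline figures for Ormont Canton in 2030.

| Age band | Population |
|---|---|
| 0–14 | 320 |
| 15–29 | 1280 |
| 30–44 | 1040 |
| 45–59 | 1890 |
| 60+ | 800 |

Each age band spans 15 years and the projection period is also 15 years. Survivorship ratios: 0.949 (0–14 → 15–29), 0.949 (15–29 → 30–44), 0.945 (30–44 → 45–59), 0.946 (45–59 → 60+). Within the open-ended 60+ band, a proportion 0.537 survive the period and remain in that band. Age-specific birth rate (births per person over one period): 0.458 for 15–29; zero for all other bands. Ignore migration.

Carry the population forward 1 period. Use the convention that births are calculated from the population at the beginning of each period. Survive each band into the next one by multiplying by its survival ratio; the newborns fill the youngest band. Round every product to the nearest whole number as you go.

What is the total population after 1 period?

5306

— Period 1 —
Births: 1280 * 0.458 = 586
15–29: 320 * 0.949 = 304
30–44: 1280 * 0.949 = 1215
45–59: 1040 * 0.945 = 983
60+: 1890 * 0.946 + 800 * 0.537 = 1788 + 430 = 2218
→ [586, 304, 1215, 983, 2218]
Total after period 1: 586 + 304 + 1215 + 983 + 2218 = 5306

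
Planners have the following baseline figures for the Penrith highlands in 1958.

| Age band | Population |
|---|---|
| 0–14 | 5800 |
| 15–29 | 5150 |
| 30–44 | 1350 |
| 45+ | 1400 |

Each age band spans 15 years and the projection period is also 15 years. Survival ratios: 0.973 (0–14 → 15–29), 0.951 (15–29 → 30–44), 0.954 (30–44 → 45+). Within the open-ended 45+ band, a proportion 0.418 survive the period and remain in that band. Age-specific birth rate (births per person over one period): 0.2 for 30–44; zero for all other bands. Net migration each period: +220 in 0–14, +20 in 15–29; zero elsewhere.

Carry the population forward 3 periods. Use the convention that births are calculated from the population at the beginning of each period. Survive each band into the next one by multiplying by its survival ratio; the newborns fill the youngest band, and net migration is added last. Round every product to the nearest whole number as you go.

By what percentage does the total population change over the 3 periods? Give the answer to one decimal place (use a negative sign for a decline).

-24.3

Period 1:
Births: 1350 * 0.2 = 270
15–29: 5800 * 0.973 = 5643
30–44: 5150 * 0.951 = 4898
45+: 1350 * 0.954 + 1400 * 0.418 = 1288 + 585 = 1873
Net migration: 0–14 + 220 → 490; 15–29 + 20 → 5663
End of period: [490, 5663, 4898, 1873]
Period 2:
Births: 4898 * 0.2 = 980
15–29: 490 * 0.973 = 477
30–44: 5663 * 0.951 = 5386
45+: 4898 * 0.954 + 1873 * 0.418 = 4673 + 783 = 5456
Net migration: 0–14 + 220 → 1200; 15–29 + 20 → 497
End of period: [1200, 497, 5386, 5456]
Period 3:
Births: 5386 * 0.2 = 1077
15–29: 1200 * 0.973 = 1168
30–44: 497 * 0.951 = 473
45+: 5386 * 0.954 + 5456 * 0.418 = 5138 + 2281 = 7419
Net migration: 0–14 + 220 → 1297; 15–29 + 20 → 1188
End of period: [1297, 1188, 473, 7419]
Total: 13700 → 10377; change = -3323; percentage change = -24.3%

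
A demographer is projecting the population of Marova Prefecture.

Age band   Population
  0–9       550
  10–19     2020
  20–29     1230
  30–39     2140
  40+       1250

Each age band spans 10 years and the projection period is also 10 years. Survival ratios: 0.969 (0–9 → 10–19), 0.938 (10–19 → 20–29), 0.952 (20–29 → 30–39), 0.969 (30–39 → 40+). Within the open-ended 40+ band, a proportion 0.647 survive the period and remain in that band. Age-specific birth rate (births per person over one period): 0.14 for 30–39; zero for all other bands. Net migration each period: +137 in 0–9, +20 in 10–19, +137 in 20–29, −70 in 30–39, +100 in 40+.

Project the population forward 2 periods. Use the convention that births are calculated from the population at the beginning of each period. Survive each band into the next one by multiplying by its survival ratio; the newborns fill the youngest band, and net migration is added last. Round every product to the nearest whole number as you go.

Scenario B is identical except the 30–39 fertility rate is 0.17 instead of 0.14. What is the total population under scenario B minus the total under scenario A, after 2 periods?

Let band 1 be 0–9 through band 5 = 40+.
After projecting period 1:
Births: 2140 * 0.14 = 300
Band 2: 550 * 0.969 = 533
Band 3: 2020 * 0.938 = 1895
Band 4: 1230 * 0.952 = 1171
Band 5: 2140 * 0.969 + 1250 * 0.647 = 2074 + 809 = 2883
Net migration: Band 1 + 137 → 437; Band 2 + 20 → 553; Band 3 + 137 → 2032; Band 4 − 70 → 1101; Band 5 + 100 → 2983
Giving 437 / 553 / 2032 / 1101 / 2983.
After projecting period 2:
Births: 1101 * 0.14 = 154
Band 2: 437 * 0.969 = 423
Band 3: 553 * 0.938 = 519
Band 4: 2032 * 0.952 = 1934
Band 5: 1101 * 0.969 + 2983 * 0.647 = 1067 + 1930 = 2997
Net migration: Band 1 + 137 → 291; Band 2 + 20 → 443; Band 3 + 137 → 656; Band 4 − 70 → 1864; Band 5 + 100 → 3097
Giving 291 / 443 / 656 / 1864 / 3097.
Scenario A total after 2 periods: 6351
Scenario B projection —
After projecting period 1:
Births: 2140 * 0.17 = 364
Band 2: 550 * 0.969 = 533
Band 3: 2020 * 0.938 = 1895
Band 4: 1230 * 0.952 = 1171
Band 5: 2140 * 0.969 + 1250 * 0.647 = 2074 + 809 = 2883
Net migration: Band 1 + 137 → 501; Band 2 + 20 → 553; Band 3 + 137 → 2032; Band 4 − 70 → 1101; Band 5 + 100 → 2983
Giving 501 / 553 / 2032 / 1101 / 2983.
After projecting period 2:
Births: 1101 * 0.17 = 187
Band 2: 501 * 0.969 = 485
Band 3: 553 * 0.938 = 519
Band 4: 2032 * 0.952 = 1934
Band 5: 1101 * 0.969 + 2983 * 0.647 = 1067 + 1930 = 2997
Net migration: Band 1 + 137 → 324; Band 2 + 20 → 505; Band 3 + 137 → 656; Band 4 − 70 → 1864; Band 5 + 100 → 3097
Giving 324 / 505 / 656 / 1864 / 3097.
Scenario B total after 2 periods: 6446
Difference B − A = 6446 − 6351 = 95

95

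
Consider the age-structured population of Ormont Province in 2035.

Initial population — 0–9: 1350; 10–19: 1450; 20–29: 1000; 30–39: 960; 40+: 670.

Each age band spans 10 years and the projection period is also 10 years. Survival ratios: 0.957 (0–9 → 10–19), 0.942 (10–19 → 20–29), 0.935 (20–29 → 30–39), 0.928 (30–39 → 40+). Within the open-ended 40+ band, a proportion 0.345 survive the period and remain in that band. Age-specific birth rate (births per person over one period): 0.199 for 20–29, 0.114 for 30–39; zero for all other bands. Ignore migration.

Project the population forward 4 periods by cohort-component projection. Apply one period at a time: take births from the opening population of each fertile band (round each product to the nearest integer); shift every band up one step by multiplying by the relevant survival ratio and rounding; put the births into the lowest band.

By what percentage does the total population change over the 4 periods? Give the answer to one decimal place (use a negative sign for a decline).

-49.0

(Bands numbered youngest = 1 to oldest = 5.)
Period 1:
Births: 1000 × 0.199 = 199, 960 × 0.114 = 109 ⇒ total 308
Band 2: 1350 × 0.957 = 1292
Band 3: 1450 × 0.942 = 1366
Band 4: 1000 × 0.935 = 935
Band 5: 960 × 0.928 + 670 × 0.345 = 891 + 231 = 1122
→ [308, 1292, 1366, 935, 1122]
Period 2:
Births: 1366 × 0.199 = 272, 935 × 0.114 = 107 ⇒ total 379
Band 2: 308 × 0.957 = 295
Band 3: 1292 × 0.942 = 1217
Band 4: 1366 × 0.935 = 1277
Band 5: 935 × 0.928 + 1122 × 0.345 = 868 + 387 = 1255
→ [379, 295, 1217, 1277, 1255]
Period 3:
Births: 1217 × 0.199 = 242, 1277 × 0.114 = 146 ⇒ total 388
Band 2: 379 × 0.957 = 363
Band 3: 295 × 0.942 = 278
Band 4: 1217 × 0.935 = 1138
Band 5: 1277 × 0.928 + 1255 × 0.345 = 1185 + 433 = 1618
→ [388, 363, 278, 1138, 1618]
Period 4:
Births: 278 × 0.199 = 55, 1138 × 0.114 = 130 ⇒ total 185
Band 2: 388 × 0.957 = 371
Band 3: 363 × 0.942 = 342
Band 4: 278 × 0.935 = 260
Band 5: 1138 × 0.928 + 1618 × 0.345 = 1056 + 558 = 1614
→ [185, 371, 342, 260, 1614]
Total: 5430 → 2772; change = -2658; percentage change = -49.0%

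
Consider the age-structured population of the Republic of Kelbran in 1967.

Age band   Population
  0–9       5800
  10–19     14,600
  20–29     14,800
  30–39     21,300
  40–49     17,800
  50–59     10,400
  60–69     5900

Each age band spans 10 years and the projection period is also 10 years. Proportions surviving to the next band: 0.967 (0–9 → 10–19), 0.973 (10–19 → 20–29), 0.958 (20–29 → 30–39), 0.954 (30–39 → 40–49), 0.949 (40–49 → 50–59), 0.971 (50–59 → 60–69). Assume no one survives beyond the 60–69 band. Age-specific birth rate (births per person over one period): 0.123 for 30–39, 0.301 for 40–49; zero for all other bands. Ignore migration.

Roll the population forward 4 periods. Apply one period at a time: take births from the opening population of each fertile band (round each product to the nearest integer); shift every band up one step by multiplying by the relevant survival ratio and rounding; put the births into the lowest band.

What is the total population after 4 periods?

Period 1:
Births: 21300 × 0.123 = 2620 ; 17800 × 0.301 = 5358 → total 7978
10–19: 5800 × 0.967 = 5609
20–29: 14600 × 0.973 = 14206
30–39: 14800 × 0.958 = 14178
40–49: 21300 × 0.954 = 20320
50–59: 17800 × 0.949 = 16892
60–69: 10400 × 0.971 = 10098
End of period: [7978, 5609, 14206, 14178, 20320, 16892, 10098]
Period 2:
Births: 14178 × 0.123 = 1744 ; 20320 × 0.301 = 6116 → total 7860
10–19: 7978 × 0.967 = 7715
20–29: 5609 × 0.973 = 5458
30–39: 14206 × 0.958 = 13609
40–49: 14178 × 0.954 = 13526
50–59: 20320 × 0.949 = 19284
60–69: 16892 × 0.971 = 16402
End of period: [7860, 7715, 5458, 13609, 13526, 19284, 16402]
Period 3:
Births: 13609 × 0.123 = 1674 ; 13526 × 0.301 = 4071 → total 5745
10–19: 7860 × 0.967 = 7601
20–29: 7715 × 0.973 = 7507
30–39: 5458 × 0.958 = 5229
40–49: 13609 × 0.954 = 12983
50–59: 13526 × 0.949 = 12836
60–69: 19284 × 0.971 = 18725
End of period: [5745, 7601, 7507, 5229, 12983, 12836, 18725]
Period 4:
Births: 5229 × 0.123 = 643 ; 12983 × 0.301 = 3908 → total 4551
10–19: 5745 × 0.967 = 5555
20–29: 7601 × 0.973 = 7396
30–39: 7507 × 0.958 = 7192
40–49: 5229 × 0.954 = 4988
50–59: 12983 × 0.949 = 12321
60–69: 12836 × 0.971 = 12464
End of period: [4551, 5555, 7396, 7192, 4988, 12321, 12464]
Total after period 4: 4551 + 5555 + 7396 + 7192 + 4988 + 12321 + 12464 = 54467

54467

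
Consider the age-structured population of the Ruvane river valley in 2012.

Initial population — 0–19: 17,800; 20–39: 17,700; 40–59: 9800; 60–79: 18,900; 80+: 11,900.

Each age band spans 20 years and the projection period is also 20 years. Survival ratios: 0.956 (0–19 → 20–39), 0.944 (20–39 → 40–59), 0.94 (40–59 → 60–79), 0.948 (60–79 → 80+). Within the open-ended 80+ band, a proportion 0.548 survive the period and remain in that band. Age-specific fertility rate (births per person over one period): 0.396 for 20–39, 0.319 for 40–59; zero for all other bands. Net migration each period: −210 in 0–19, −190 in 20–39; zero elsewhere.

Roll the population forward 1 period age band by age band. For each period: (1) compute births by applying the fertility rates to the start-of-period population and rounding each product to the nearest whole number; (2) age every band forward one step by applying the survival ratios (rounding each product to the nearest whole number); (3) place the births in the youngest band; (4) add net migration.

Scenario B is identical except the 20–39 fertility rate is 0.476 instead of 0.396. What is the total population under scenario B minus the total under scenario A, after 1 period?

— Period 1 —
Births: 17700 × 0.396 = 7009 ; 9800 × 0.319 = 3126 ⇒ total 10135
20–39: 17800 × 0.956 = 17017
40–59: 17700 × 0.944 = 16709
60–79: 9800 × 0.94 = 9212
80+: 18900 × 0.948 + 11900 × 0.548 = 17917 + 6521 = 24438
Net migration: 0–19 − 210 → 9925; 20–39 − 190 → 16827
End of period: [9925, 16827, 16709, 9212, 24438]
Scenario A total after 1 period: 77111
Scenario B projection —
— Period 1 —
Births: 17700 × 0.476 = 8425 ; 9800 × 0.319 = 3126 ⇒ total 11551
20–39: 17800 × 0.956 = 17017
40–59: 17700 × 0.944 = 16709
60–79: 9800 × 0.94 = 9212
80+: 18900 × 0.948 + 11900 × 0.548 = 17917 + 6521 = 24438
Net migration: 0–19 − 210 → 11341; 20–39 − 190 → 16827
End of period: [11341, 16827, 16709, 9212, 24438]
Scenario B total after 1 period: 78527
Difference B − A = 78527 − 77111 = 1416

1416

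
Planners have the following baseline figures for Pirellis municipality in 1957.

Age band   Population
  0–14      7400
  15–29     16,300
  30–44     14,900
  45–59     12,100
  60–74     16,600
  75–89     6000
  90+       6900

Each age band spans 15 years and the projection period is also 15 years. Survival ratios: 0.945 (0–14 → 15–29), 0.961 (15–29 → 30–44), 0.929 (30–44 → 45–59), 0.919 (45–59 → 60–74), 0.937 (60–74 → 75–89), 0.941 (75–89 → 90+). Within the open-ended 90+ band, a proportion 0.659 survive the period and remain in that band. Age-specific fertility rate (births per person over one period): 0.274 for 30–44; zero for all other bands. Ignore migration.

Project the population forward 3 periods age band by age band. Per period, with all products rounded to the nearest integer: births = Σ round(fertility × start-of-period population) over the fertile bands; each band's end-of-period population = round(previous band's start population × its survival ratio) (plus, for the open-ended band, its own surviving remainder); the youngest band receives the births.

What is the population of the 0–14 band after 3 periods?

— Period 1 —
Births: 14900 × 0.274 = 4083
15–29: 7400 × 0.945 = 6993
30–44: 16300 × 0.961 = 15664
45–59: 14900 × 0.929 = 13842
60–74: 12100 × 0.919 = 11120
75–89: 16600 × 0.937 = 15554
90+: 6000 × 0.941 + 6900 × 0.659 = 5646 + 4547 = 10193
Population now: 0–14=4083, 15–29=6993, 30–44=15664, 45–59=13842, 60–74=11120, 75–89=15554, 90+=10193
— Period 2 —
Births: 15664 × 0.274 = 4292
15–29: 4083 × 0.945 = 3858
30–44: 6993 × 0.961 = 6720
45–59: 15664 × 0.929 = 14552
60–74: 13842 × 0.919 = 12721
75–89: 11120 × 0.937 = 10419
90+: 15554 × 0.941 + 10193 × 0.659 = 14636 + 6717 = 21353
Population now: 0–14=4292, 15–29=3858, 30–44=6720, 45–59=14552, 60–74=12721, 75–89=10419, 90+=21353
— Period 3 —
Births: 6720 × 0.274 = 1841
15–29: 4292 × 0.945 = 4056
30–44: 3858 × 0.961 = 3708
45–59: 6720 × 0.929 = 6243
60–74: 14552 × 0.919 = 13373
75–89: 12721 × 0.937 = 11920
90+: 10419 × 0.941 + 21353 × 0.659 = 9804 + 14072 = 23876
Population now: 0–14=1841, 15–29=4056, 30–44=3708, 45–59=6243, 60–74=13373, 75–89=11920, 90+=23876

1841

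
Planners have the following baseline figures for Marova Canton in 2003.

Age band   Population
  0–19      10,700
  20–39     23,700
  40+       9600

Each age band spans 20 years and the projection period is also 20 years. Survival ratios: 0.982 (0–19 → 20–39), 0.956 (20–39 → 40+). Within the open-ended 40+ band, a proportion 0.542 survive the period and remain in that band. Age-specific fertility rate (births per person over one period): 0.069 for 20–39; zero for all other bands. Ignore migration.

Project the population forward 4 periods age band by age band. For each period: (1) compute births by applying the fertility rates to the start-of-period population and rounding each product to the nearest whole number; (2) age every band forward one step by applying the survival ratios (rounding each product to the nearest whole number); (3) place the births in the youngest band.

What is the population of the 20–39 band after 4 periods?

109

— Period 1 —
Births: 23700 × 0.069 = 1635
20–39: 10700 × 0.982 = 10507
40+: 23700 × 0.956 + 9600 × 0.542 = 22657 + 5203 = 27860
Population now: 0–19=1635, 20–39=10507, 40+=27860
— Period 2 —
Births: 10507 × 0.069 = 725
20–39: 1635 × 0.982 = 1606
40+: 10507 × 0.956 + 27860 × 0.542 = 10045 + 15100 = 25145
Population now: 0–19=725, 20–39=1606, 40+=25145
— Period 3 —
Births: 1606 × 0.069 = 111
20–39: 725 × 0.982 = 712
40+: 1606 × 0.956 + 25145 × 0.542 = 1535 + 13629 = 15164
Population now: 0–19=111, 20–39=712, 40+=15164
— Period 4 —
Births: 712 × 0.069 = 49
20–39: 111 × 0.982 = 109
40+: 712 × 0.956 + 15164 × 0.542 = 681 + 8219 = 8900
Population now: 0–19=49, 20–39=109, 40+=8900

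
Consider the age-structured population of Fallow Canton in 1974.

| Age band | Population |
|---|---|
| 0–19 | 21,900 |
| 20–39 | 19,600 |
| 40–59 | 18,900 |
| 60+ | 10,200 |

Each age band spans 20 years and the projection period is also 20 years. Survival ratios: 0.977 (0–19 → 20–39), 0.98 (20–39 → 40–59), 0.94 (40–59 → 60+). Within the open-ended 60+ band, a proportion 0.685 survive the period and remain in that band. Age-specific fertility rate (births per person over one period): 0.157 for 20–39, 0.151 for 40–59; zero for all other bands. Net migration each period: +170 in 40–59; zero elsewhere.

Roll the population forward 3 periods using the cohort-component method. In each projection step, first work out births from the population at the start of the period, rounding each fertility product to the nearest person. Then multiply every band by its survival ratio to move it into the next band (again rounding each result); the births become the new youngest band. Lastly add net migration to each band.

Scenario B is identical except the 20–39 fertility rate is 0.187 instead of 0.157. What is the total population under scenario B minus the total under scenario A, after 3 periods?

Period 1:
Births: 19600 × 0.157 = 3077 ; 18900 × 0.151 = 2854 ⇒ total 5931
20–39: 21900 × 0.977 = 21396
40–59: 19600 × 0.98 = 19208
60+: 18900 × 0.94 + 10200 × 0.685 = 17766 + 6987 = 24753
Net migration: 40–59 + 170 → 19378
→ [5931, 21396, 19378, 24753]
Period 2:
Births: 21396 × 0.157 = 3359 ; 19378 × 0.151 = 2926 ⇒ total 6285
20–39: 5931 × 0.977 = 5795
40–59: 21396 × 0.98 = 20968
60+: 19378 × 0.94 + 24753 × 0.685 = 18215 + 16956 = 35171
Net migration: 40–59 + 170 → 21138
→ [6285, 5795, 21138, 35171]
Period 3:
Births: 5795 × 0.157 = 910 ; 21138 × 0.151 = 3192 ⇒ total 4102
20–39: 6285 × 0.977 = 6140
40–59: 5795 × 0.98 = 5679
60+: 21138 × 0.94 + 35171 × 0.685 = 19870 + 24092 = 43962
Net migration: 40–59 + 170 → 5849
→ [4102, 6140, 5849, 43962]
Scenario A total after 3 periods: 60053
Scenario B projection —
Period 1:
Births: 19600 × 0.187 = 3665 ; 18900 × 0.151 = 2854 ⇒ total 6519
20–39: 21900 × 0.977 = 21396
40–59: 19600 × 0.98 = 19208
60+: 18900 × 0.94 + 10200 × 0.685 = 17766 + 6987 = 24753
Net migration: 40–59 + 170 → 19378
→ [6519, 21396, 19378, 24753]
Period 2:
Births: 21396 × 0.187 = 4001 ; 19378 × 0.151 = 2926 ⇒ total 6927
20–39: 6519 × 0.977 = 6369
40–59: 21396 × 0.98 = 20968
60+: 19378 × 0.94 + 24753 × 0.685 = 18215 + 16956 = 35171
Net migration: 40–59 + 170 → 21138
→ [6927, 6369, 21138, 35171]
Period 3:
Births: 6369 × 0.187 = 1191 ; 21138 × 0.151 = 3192 ⇒ total 4383
20–39: 6927 × 0.977 = 6768
40–59: 6369 × 0.98 = 6242
60+: 21138 × 0.94 + 35171 × 0.685 = 19870 + 24092 = 43962
Net migration: 40–59 + 170 → 6412
→ [4383, 6768, 6412, 43962]
Scenario B total after 3 periods: 61525
Difference B − A = 61525 − 60053 = 1472

1472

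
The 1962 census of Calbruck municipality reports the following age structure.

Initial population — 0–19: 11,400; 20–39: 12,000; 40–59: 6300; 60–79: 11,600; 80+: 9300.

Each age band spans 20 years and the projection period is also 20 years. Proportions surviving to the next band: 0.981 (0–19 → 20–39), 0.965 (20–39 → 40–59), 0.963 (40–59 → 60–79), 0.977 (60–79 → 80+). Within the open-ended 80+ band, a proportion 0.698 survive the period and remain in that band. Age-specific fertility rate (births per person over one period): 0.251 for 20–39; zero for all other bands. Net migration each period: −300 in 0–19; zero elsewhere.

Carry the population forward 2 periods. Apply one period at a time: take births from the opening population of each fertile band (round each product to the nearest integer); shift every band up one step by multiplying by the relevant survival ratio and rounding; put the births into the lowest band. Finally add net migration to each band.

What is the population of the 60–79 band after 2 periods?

Period 1:
Births: 12000 * 0.251 = 3012
20–39: 11400 * 0.981 = 11183
40–59: 12000 * 0.965 = 11580
60–79: 6300 * 0.963 = 6067
80+: 11600 * 0.977 + 9300 * 0.698 = 11333 + 6491 = 17824
Net migration: 0–19 − 300 → 2712
→ [2712, 11183, 11580, 6067, 17824]
Period 2:
Births: 11183 * 0.251 = 2807
20–39: 2712 * 0.981 = 2660
40–59: 11183 * 0.965 = 10792
60–79: 11580 * 0.963 = 11152
80+: 6067 * 0.977 + 17824 * 0.698 = 5927 + 12441 = 18368
Net migration: 0–19 − 300 → 2507
→ [2507, 2660, 10792, 11152, 18368]

11152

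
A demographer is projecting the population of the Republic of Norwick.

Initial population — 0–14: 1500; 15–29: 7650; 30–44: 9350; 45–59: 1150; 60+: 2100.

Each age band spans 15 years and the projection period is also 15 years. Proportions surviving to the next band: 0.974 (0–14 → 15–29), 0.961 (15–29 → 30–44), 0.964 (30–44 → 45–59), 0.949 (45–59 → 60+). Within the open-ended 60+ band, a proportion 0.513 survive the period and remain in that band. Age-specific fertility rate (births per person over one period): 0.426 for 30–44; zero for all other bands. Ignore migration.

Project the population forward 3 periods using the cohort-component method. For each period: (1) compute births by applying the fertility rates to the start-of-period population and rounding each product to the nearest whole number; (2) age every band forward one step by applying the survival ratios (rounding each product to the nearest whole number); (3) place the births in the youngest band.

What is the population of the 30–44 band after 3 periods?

Period 1.
Births: 9350 × 0.426 = 3983
15–29: 1500 × 0.974 = 1461
30–44: 7650 × 0.961 = 7352
45–59: 9350 × 0.964 = 9013
60+: 1150 × 0.949 + 2100 × 0.513 = 1091 + 1077 = 2168
End of period: [3983, 1461, 7352, 9013, 2168]
Period 2.
Births: 7352 × 0.426 = 3132
15–29: 3983 × 0.974 = 3879
30–44: 1461 × 0.961 = 1404
45–59: 7352 × 0.964 = 7087
60+: 9013 × 0.949 + 2168 × 0.513 = 8553 + 1112 = 9665
End of period: [3132, 3879, 1404, 7087, 9665]
Period 3.
Births: 1404 × 0.426 = 598
15–29: 3132 × 0.974 = 3051
30–44: 3879 × 0.961 = 3728
45–59: 1404 × 0.964 = 1353
60+: 7087 × 0.949 + 9665 × 0.513 = 6726 + 4958 = 11684
End of period: [598, 3051, 3728, 1353, 11684]

3728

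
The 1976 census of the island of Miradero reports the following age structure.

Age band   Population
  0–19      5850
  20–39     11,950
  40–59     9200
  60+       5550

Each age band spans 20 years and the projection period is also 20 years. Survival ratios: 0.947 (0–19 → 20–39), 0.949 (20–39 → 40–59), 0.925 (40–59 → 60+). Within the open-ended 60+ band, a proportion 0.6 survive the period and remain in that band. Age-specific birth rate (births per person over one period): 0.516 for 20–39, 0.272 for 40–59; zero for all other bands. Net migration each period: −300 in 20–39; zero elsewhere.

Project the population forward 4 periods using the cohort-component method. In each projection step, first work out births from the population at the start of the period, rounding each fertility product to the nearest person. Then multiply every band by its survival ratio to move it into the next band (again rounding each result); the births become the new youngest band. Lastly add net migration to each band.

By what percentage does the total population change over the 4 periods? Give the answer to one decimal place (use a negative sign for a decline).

-6.2

— Period 1 —
Births: 11950 × 0.516 = 6166  |  9200 × 0.272 = 2502 ⇒ total 8668
20–39: 5850 × 0.947 = 5540
40–59: 11950 × 0.949 = 11341
60+: 9200 × 0.925 + 5550 × 0.6 = 8510 + 3330 = 11840
Net migration: 20–39 − 300 → 5240
→ [8668, 5240, 11341, 11840]
— Period 2 —
Births: 5240 × 0.516 = 2704  |  11341 × 0.272 = 3085 ⇒ total 5789
20–39: 8668 × 0.947 = 8209
40–59: 5240 × 0.949 = 4973
60+: 11341 × 0.925 + 11840 × 0.6 = 10490 + 7104 = 17594
Net migration: 20–39 − 300 → 7909
→ [5789, 7909, 4973, 17594]
— Period 3 —
Births: 7909 × 0.516 = 4081  |  4973 × 0.272 = 1353 ⇒ total 5434
20–39: 5789 × 0.947 = 5482
40–59: 7909 × 0.949 = 7506
60+: 4973 × 0.925 + 17594 × 0.6 = 4600 + 10556 = 15156
Net migration: 20–39 − 300 → 5182
→ [5434, 5182, 7506, 15156]
— Period 4 —
Births: 5182 × 0.516 = 2674  |  7506 × 0.272 = 2042 ⇒ total 4716
20–39: 5434 × 0.947 = 5146
40–59: 5182 × 0.949 = 4918
60+: 7506 × 0.925 + 15156 × 0.6 = 6943 + 9094 = 16037
Net migration: 20–39 − 300 → 4846
→ [4716, 4846, 4918, 16037]
Total: 32550 → 30517; change = -2033; percentage change = -6.2%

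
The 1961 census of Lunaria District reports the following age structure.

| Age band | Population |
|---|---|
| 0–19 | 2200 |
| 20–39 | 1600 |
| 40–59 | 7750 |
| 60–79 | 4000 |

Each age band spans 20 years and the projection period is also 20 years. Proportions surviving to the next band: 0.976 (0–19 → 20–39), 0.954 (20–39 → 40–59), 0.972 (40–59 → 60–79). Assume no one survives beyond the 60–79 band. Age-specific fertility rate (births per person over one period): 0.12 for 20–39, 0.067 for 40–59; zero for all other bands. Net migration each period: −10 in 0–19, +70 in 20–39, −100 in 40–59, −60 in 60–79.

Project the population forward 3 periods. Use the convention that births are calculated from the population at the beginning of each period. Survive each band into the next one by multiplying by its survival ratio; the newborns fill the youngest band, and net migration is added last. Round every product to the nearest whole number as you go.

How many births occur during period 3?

Let group 1 be 0–19 through group 4 = 60–79.
Period 1:
Births: 1600 × 0.12 = 192, 7750 × 0.067 = 519 → 711
Group 2: 2200 × 0.976 = 2147
Group 3: 1600 × 0.954 = 1526
Group 4: 7750 × 0.972 = 7533
Net migration: Group 1 − 10 → 701; Group 2 + 70 → 2217; Group 3 − 100 → 1426; Group 4 − 60 → 7473
Giving 701 / 2217 / 1426 / 7473.
Period 2:
Births: 2217 × 0.12 = 266, 1426 × 0.067 = 96 → 362
Group 2: 701 × 0.976 = 684
Group 3: 2217 × 0.954 = 2115
Group 4: 1426 × 0.972 = 1386
Net migration: Group 1 − 10 → 352; Group 2 + 70 → 754; Group 3 − 100 → 2015; Group 4 − 60 → 1326
Giving 352 / 754 / 2015 / 1326.
Period 3:
Births: 754 × 0.12 = 90, 2015 × 0.067 = 135 → 225
Group 2: 352 × 0.976 = 344
Group 3: 754 × 0.954 = 719
Group 4: 2015 × 0.972 = 1959
Net migration: Group 1 − 10 → 215; Group 2 + 70 → 414; Group 3 − 100 → 619; Group 4 − 60 → 1899
Giving 215 / 414 / 619 / 1899.

225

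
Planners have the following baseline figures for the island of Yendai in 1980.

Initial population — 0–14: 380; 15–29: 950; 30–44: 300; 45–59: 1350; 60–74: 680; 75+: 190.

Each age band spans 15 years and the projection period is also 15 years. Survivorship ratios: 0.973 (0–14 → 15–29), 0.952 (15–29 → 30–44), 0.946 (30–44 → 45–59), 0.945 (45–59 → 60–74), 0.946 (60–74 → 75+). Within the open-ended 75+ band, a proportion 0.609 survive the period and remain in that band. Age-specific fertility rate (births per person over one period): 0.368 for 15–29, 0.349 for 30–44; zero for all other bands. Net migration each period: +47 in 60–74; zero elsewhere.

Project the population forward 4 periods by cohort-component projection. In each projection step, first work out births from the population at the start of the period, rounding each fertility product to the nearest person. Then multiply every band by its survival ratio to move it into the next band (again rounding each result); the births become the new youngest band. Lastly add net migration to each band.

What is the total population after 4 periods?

3392

Numbering the bands 1..6 from youngest to oldest:
— Period 1 —
Births: 950 × 0.368 = 350, 300 × 0.349 = 105 → 455
Band 2: 380 × 0.973 = 370
Band 3: 950 × 0.952 = 904
Band 4: 300 × 0.946 = 284
Band 5: 1350 × 0.945 = 1276
Band 6: 680 × 0.946 + 190 × 0.609 = 643 + 116 = 759
Net migration: Band 5 + 47 → 1323
→ [455, 370, 904, 284, 1323, 759]
— Period 2 —
Births: 370 × 0.368 = 136, 904 × 0.349 = 315 → 451
Band 2: 455 × 0.973 = 443
Band 3: 370 × 0.952 = 352
Band 4: 904 × 0.946 = 855
Band 5: 284 × 0.945 = 268
Band 6: 1323 × 0.946 + 759 × 0.609 = 1252 + 462 = 1714
Net migration: Band 5 + 47 → 315
→ [451, 443, 352, 855, 315, 1714]
— Period 3 —
Births: 443 × 0.368 = 163, 352 × 0.349 = 123 → 286
Band 2: 451 × 0.973 = 439
Band 3: 443 × 0.952 = 422
Band 4: 352 × 0.946 = 333
Band 5: 855 × 0.945 = 808
Band 6: 315 × 0.946 + 1714 × 0.609 = 298 + 1044 = 1342
Net migration: Band 5 + 47 → 855
→ [286, 439, 422, 333, 855, 1342]
— Period 4 —
Births: 439 × 0.368 = 162, 422 × 0.349 = 147 → 309
Band 2: 286 × 0.973 = 278
Band 3: 439 × 0.952 = 418
Band 4: 422 × 0.946 = 399
Band 5: 333 × 0.945 = 315
Band 6: 855 × 0.946 + 1342 × 0.609 = 809 + 817 = 1626
Net migration: Band 5 + 47 → 362
→ [309, 278, 418, 399, 362, 1626]
Total after period 4: 309 + 278 + 418 + 399 + 362 + 1626 = 3392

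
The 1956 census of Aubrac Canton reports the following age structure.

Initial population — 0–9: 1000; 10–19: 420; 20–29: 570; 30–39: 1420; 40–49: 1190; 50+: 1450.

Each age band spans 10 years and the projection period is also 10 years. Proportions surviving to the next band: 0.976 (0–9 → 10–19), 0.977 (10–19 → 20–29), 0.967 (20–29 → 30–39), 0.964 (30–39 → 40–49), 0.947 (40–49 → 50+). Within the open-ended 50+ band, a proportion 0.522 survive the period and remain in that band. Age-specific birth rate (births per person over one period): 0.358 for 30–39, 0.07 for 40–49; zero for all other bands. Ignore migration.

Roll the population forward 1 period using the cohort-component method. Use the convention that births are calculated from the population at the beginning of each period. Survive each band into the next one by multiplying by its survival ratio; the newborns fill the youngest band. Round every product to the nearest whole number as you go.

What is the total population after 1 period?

Period 1.
Births: 1420 × 0.358 = 508 ; 1190 × 0.07 = 83 — total 591
10–19: 1000 × 0.976 = 976
20–29: 420 × 0.977 = 410
30–39: 570 × 0.967 = 551
40–49: 1420 × 0.964 = 1369
50+: 1190 × 0.947 + 1450 × 0.522 = 1127 + 757 = 1884
→ [591, 976, 410, 551, 1369, 1884]
Total after period 1: 591 + 976 + 410 + 551 + 1369 + 1884 = 5781

5781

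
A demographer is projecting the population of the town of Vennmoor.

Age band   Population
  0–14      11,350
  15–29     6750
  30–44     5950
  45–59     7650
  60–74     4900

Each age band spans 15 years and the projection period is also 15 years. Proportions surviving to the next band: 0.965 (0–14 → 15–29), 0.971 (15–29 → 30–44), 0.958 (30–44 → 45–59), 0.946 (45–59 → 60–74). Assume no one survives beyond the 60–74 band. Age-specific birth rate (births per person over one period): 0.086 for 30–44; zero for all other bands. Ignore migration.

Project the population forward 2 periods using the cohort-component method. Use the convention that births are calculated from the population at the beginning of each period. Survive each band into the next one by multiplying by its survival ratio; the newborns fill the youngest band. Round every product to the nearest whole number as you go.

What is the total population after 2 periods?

Let band 1 be 0–14 through band 5 = 60–74.
[period 1]
Births: 5950 × 0.086 = 512
Band 2: 11350 × 0.965 = 10953
Band 3: 6750 × 0.971 = 6554
Band 4: 5950 × 0.958 = 5700
Band 5: 7650 × 0.946 = 7237
End of period: [512, 10953, 6554, 5700, 7237]
[period 2]
Births: 6554 × 0.086 = 564
Band 2: 512 × 0.965 = 494
Band 3: 10953 × 0.971 = 10635
Band 4: 6554 × 0.958 = 6279
Band 5: 5700 × 0.946 = 5392
End of period: [564, 494, 10635, 6279, 5392]
Total after period 2: 564 + 494 + 10635 + 6279 + 5392 = 23364

23364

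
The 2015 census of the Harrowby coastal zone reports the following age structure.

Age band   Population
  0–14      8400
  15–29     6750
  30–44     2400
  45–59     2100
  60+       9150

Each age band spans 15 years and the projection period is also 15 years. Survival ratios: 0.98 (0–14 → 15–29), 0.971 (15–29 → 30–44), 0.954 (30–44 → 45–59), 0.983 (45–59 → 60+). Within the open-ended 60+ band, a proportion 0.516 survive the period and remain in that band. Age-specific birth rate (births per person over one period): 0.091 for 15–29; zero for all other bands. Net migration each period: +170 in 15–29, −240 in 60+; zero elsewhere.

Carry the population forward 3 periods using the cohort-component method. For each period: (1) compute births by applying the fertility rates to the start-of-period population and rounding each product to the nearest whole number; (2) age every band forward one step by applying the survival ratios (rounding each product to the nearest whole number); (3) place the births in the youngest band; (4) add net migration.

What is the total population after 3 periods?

18210

After projecting period 1:
Births: 6750 * 0.091 = 614
15–29: 8400 * 0.98 = 8232
30–44: 6750 * 0.971 = 6554
45–59: 2400 * 0.954 = 2290
60+: 2100 * 0.983 + 9150 * 0.516 = 2064 + 4721 = 6785
Net migration: 15–29 + 170 → 8402; 60+ − 240 → 6545
Giving 614 / 8402 / 6554 / 2290 / 6545.
After projecting period 2:
Births: 8402 * 0.091 = 765
15–29: 614 * 0.98 = 602
30–44: 8402 * 0.971 = 8158
45–59: 6554 * 0.954 = 6253
60+: 2290 * 0.983 + 6545 * 0.516 = 2251 + 3377 = 5628
Net migration: 15–29 + 170 → 772; 60+ − 240 → 5388
Giving 765 / 772 / 8158 / 6253 / 5388.
After projecting period 3:
Births: 772 * 0.091 = 70
15–29: 765 * 0.98 = 750
30–44: 772 * 0.971 = 750
45–59: 8158 * 0.954 = 7783
60+: 6253 * 0.983 + 5388 * 0.516 = 6147 + 2780 = 8927
Net migration: 15–29 + 170 → 920; 60+ − 240 → 8687
Giving 70 / 920 / 750 / 7783 / 8687.
Total after period 3: 70 + 920 + 750 + 7783 + 8687 = 18210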